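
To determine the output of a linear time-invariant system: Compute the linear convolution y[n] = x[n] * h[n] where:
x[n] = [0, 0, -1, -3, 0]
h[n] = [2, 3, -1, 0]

y[n] = sum_k x[k]*h[n-k]. Output length = len(x) + len(h) - 1 = 5 + 4 - 1 = 8.
y[0] = 0*2 = 0
y[1] = 0*2 + 0*3 = 0
y[2] = -1*2 + 0*3 + 0*-1 = -2
y[3] = -3*2 + -1*3 + 0*-1 + 0*0 = -9
y[4] = 0*2 + -3*3 + -1*-1 + 0*0 = -8
y[5] = 0*3 + -3*-1 + -1*0 = 3
y[6] = 0*-1 + -3*0 = 0
y[7] = 0*0 = 0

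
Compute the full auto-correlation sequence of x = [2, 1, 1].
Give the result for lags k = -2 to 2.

r_xx[k] = sum_m x[m]*x[m+k], indexed from 0, for k = -2 to 2:
  r_xx[-2] = x[2]*x[0] = 2
  r_xx[-1] = x[1]*x[0] + x[2]*x[1] = 3
  r_xx[0] = x[0]*x[0] + x[1]*x[1] + x[2]*x[2] = 6
  r_xx[1] = x[0]*x[1] + x[1]*x[2] = 3
  r_xx[2] = x[0]*x[2] = 2
r_xx = [2, 3, 6, 3, 2]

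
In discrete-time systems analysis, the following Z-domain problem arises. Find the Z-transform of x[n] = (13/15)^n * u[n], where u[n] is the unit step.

The Z-transform of a^n * u[n] is z/(z-a) for |z| > |a|.
Here a = 13/15, so X(z) = z/(z - (13/15)) = 15z/(15z - 13)
ROC: |z| > 13/15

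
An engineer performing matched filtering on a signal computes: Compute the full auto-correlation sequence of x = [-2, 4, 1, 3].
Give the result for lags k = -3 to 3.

r_xx[k] = sum_m x[m]*x[m+k], indexed from 0, for k = -3 to 3:
  r_xx[-3] = x[3]*x[0] = -6
  r_xx[-2] = x[2]*x[0] + x[3]*x[1] = 10
  r_xx[-1] = x[1]*x[0] + x[2]*x[1] + x[3]*x[2] = -1
  r_xx[0] = x[0]*x[0] + x[1]*x[1] + x[2]*x[2] + x[3]*x[3] = 30
  r_xx[1] = x[0]*x[1] + x[1]*x[2] + x[2]*x[3] = -1
  r_xx[2] = x[0]*x[2] + x[1]*x[3] = 10
  r_xx[3] = x[0]*x[3] = -6
r_xx = [-6, 10, -1, 30, -1, 10, -6]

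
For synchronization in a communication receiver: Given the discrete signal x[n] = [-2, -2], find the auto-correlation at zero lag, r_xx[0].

The auto-correlation at zero lag r_xx[0] equals the signal energy.
r_xx[0] = sum of x[n]^2 = (-2)^2 + (-2)^2
= 4 + 4 = 8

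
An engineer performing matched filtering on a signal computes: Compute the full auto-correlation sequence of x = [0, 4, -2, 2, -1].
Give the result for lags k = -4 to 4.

r_xx[k] = sum_m x[m]*x[m+k], indexed from 0, for k = -4 to 4:
  r_xx[-4] = x[4]*x[0] = 0
  r_xx[-3] = x[3]*x[0] + x[4]*x[1] = -4
  r_xx[-2] = x[2]*x[0] + x[3]*x[1] + x[4]*x[2] = 10
  r_xx[-1] = x[1]*x[0] + x[2]*x[1] + x[3]*x[2] + x[4]*x[3] = -14
  r_xx[0] = x[0]*x[0] + x[1]*x[1] + x[2]*x[2] + x[3]*x[3] + x[4]*x[4] = 25
  r_xx[1] = x[0]*x[1] + x[1]*x[2] + x[2]*x[3] + x[3]*x[4] = -14
  r_xx[2] = x[0]*x[2] + x[1]*x[3] + x[2]*x[4] = 10
  r_xx[3] = x[0]*x[3] + x[1]*x[4] = -4
  r_xx[4] = x[0]*x[4] = 0
r_xx = [0, -4, 10, -14, 25, -14, 10, -4, 0]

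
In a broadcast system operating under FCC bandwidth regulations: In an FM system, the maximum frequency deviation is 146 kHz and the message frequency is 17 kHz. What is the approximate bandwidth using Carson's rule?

Carson's rule: BW = 2*(delta_f + f_m)
= 2*(146 + 17) kHz = 326 kHz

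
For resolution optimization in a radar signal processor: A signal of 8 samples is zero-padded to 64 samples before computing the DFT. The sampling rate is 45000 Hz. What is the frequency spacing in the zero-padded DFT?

Original DFT: N = 8, resolution = f_s/N = 45000/8 = 5625 Hz
Zero-padded DFT: N = 64, resolution = f_s/N = 45000/64 = 5625/8 Hz
Zero-padding interpolates the spectrum (finer frequency grid)
but does NOT improve the true spectral resolution (ability to resolve close frequencies).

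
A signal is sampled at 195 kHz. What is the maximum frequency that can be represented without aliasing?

The maximum frequency that can be represented without aliasing
is the Nyquist frequency: f_max = f_s / 2 = 195 kHz / 2 = 195/2 kHz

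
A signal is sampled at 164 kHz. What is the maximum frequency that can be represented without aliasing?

The maximum frequency that can be represented without aliasing
is the Nyquist frequency: f_max = f_s / 2 = 164 kHz / 2 = 82 kHz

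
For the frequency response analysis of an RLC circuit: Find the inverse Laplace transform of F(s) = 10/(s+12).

Standard pair: k/(s+a) <-> k*e^(-at)*u(t)
With k=10, a=12: f(t) = 10*e^(-12t)*u(t)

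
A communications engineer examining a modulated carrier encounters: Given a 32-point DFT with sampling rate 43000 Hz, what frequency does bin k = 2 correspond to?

The frequency of DFT bin k is: f_k = k * f_s / N
f_2 = 2 * 43000 / 32 = 5375/2 Hz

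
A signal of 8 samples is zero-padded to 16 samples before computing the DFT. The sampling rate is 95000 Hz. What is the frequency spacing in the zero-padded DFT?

Original DFT: N = 8, resolution = f_s/N = 95000/8 = 11875 Hz
Zero-padded DFT: N = 16, resolution = f_s/N = 95000/16 = 11875/2 Hz
Zero-padding interpolates the spectrum (finer frequency grid)
but does NOT improve the true spectral resolution (ability to resolve close frequencies).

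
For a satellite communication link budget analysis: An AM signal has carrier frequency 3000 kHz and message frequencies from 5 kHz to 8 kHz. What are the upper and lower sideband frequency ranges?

Upper sideband (USB) = fc + [fm_low, fm_high] = 3000 + [5, 8] = [3005, 3008] kHz
Lower sideband (LSB) = fc - [fm_high, fm_low] = 3000 - [8, 5] = [2992, 2995] kHz
Total occupied spectrum: 2992 kHz to 3008 kHz (plus carrier at 3000 kHz)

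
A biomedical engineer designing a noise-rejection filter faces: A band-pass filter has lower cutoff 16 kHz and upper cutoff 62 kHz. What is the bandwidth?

Bandwidth = f_high - f_low
= 62 kHz - 16 kHz = 46 kHz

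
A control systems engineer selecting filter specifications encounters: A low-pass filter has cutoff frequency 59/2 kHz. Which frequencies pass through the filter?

A low-pass filter passes all frequencies below the cutoff frequency 59/2 kHz and attenuates higher frequencies.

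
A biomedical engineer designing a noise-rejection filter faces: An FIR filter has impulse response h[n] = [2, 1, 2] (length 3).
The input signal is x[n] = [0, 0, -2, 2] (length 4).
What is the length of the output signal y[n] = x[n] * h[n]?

For linear convolution, the output length is:
len(y) = len(x) + len(h) - 1 = 4 + 3 - 1 = 6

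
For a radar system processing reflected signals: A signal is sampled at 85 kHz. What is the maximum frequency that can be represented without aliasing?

The maximum frequency that can be represented without aliasing
is the Nyquist frequency: f_max = f_s / 2 = 85 kHz / 2 = 85/2 kHz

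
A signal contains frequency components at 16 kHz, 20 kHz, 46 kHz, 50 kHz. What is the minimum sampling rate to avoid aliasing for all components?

The highest frequency component is f_max = 50 kHz.
Nyquist rate = 2 * f_max = 2 * 50 kHz = 100 kHz.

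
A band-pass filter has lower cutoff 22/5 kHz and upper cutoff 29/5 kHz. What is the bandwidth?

Bandwidth = f_high - f_low
= 29/5 kHz - 22/5 kHz = 7/5 kHz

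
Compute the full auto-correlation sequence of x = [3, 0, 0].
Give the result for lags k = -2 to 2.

r_xx[k] = sum_m x[m]*x[m+k], indexed from 0, for k = -2 to 2:
  r_xx[-2] = x[2]*x[0] = 0
  r_xx[-1] = x[1]*x[0] + x[2]*x[1] = 0
  r_xx[0] = x[0]*x[0] + x[1]*x[1] + x[2]*x[2] = 9
  r_xx[1] = x[0]*x[1] + x[1]*x[2] = 0
  r_xx[2] = x[0]*x[2] = 0
r_xx = [0, 0, 9, 0, 0]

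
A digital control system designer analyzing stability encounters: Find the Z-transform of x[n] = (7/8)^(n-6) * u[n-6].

Time-shifting property: if X(z) = Z{x[n]}, then Z{x[n-d]} = z^(-d) * X(z)
X(z) = z/(z - 7/8) for x[n] = (7/8)^n * u[n]
Z{x[n-6]} = z^(-6) * z/(z - 7/8) = z^(-5)/(z - 7/8)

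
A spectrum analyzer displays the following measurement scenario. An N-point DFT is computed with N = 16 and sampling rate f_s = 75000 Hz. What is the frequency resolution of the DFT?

DFT frequency resolution = f_s / N
= 75000 / 16 = 9375/2 Hz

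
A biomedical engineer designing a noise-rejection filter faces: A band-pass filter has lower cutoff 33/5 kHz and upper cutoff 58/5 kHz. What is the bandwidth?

Bandwidth = f_high - f_low
= 58/5 kHz - 33/5 kHz = 5 kHz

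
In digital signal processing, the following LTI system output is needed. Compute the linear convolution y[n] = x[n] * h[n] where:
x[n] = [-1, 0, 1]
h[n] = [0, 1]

y[n] = sum_k x[k]*h[n-k]. Output length = len(x) + len(h) - 1 = 3 + 2 - 1 = 4.
y[0] = -1*0 = 0
y[1] = 0*0 + -1*1 = -1
y[2] = 1*0 + 0*1 = 0
y[3] = 1*1 = 1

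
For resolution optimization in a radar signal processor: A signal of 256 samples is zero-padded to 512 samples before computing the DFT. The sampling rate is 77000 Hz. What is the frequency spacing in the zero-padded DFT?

Original DFT: N = 256, resolution = f_s/N = 77000/256 = 9625/32 Hz
Zero-padded DFT: N = 512, resolution = f_s/N = 77000/512 = 9625/64 Hz
Zero-padding interpolates the spectrum (finer frequency grid)
but does NOT improve the true spectral resolution (ability to resolve close frequencies).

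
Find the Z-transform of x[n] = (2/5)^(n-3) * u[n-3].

Time-shifting property: if X(z) = Z{x[n]}, then Z{x[n-d]} = z^(-d) * X(z)
X(z) = z/(z - 2/5) for x[n] = (2/5)^n * u[n]
Z{x[n-3]} = z^(-3) * z/(z - 2/5) = z^(-2)/(z - 2/5)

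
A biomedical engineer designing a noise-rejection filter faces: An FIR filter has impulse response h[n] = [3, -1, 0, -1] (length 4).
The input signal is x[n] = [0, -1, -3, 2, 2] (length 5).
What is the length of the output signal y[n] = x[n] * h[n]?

For linear convolution, the output length is:
len(y) = len(x) + len(h) - 1 = 5 + 4 - 1 = 8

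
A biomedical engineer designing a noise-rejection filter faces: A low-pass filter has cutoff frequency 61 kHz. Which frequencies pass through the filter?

A low-pass filter passes all frequencies below the cutoff frequency 61 kHz and attenuates higher frequencies.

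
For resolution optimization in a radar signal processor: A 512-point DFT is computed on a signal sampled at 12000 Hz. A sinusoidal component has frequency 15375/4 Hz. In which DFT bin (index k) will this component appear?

DFT frequency resolution = f_s/N = 12000/512 = 375/16 Hz
Bin index k = f_signal / resolution = 15375/4 / 375/16 = 164
The signal frequency 15375/4 Hz falls in DFT bin k = 164.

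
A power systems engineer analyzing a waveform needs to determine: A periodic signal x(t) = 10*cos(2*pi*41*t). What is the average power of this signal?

Average power of A*cos(wt) is A^2/2.
P = 10^2 / 2 = 100/2 = 50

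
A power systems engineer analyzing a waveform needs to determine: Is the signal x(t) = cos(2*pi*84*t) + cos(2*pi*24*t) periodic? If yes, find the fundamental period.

f1 = 84 Hz, f2 = 24 Hz
Period T1 = 1/84, T2 = 1/24
Ratio T1/T2 = 24/84, which is rational.
The signal is periodic with fundamental period T = 1/GCD(84,24) = 1/12 s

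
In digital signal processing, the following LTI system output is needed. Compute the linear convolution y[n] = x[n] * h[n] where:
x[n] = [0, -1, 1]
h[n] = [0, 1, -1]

y[n] = sum_k x[k]*h[n-k]. Output length = len(x) + len(h) - 1 = 3 + 3 - 1 = 5.
y[0] = 0*0 = 0
y[1] = -1*0 + 0*1 = 0
y[2] = 1*0 + -1*1 + 0*-1 = -1
y[3] = 1*1 + -1*-1 = 2
y[4] = 1*-1 = -1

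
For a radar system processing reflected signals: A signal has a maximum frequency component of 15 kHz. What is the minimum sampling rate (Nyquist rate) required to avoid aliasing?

By the Nyquist-Shannon sampling theorem,
the minimum sampling rate (Nyquist rate) must be at least 2 * f_max.
Nyquist rate = 2 * 15 kHz = 30 kHz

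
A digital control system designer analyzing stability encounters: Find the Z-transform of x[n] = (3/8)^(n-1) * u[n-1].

Time-shifting property: if X(z) = Z{x[n]}, then Z{x[n-d]} = z^(-d) * X(z)
X(z) = z/(z - 3/8) for x[n] = (3/8)^n * u[n]
Z{x[n-1]} = z^(-1) * z/(z - 3/8) = 1/(z - 3/8)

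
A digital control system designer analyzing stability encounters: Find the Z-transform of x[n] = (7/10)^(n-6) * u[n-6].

Time-shifting property: if X(z) = Z{x[n]}, then Z{x[n-d]} = z^(-d) * X(z)
X(z) = z/(z - 7/10) for x[n] = (7/10)^n * u[n]
Z{x[n-6]} = z^(-6) * z/(z - 7/10) = z^(-5)/(z - 7/10)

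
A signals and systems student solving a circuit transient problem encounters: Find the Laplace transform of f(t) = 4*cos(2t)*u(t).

Standard pair: cos(wt)*u(t) <-> s/(s^2+w^2)
With w = 2: L{4*cos(2t)*u(t)} = 4s/(s^2+4)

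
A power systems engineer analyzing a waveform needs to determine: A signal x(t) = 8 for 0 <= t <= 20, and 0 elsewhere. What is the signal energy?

Energy = integral of |x(t)|^2 dt over the signal duration
= 8^2 * 20 = 64 * 20 = 1280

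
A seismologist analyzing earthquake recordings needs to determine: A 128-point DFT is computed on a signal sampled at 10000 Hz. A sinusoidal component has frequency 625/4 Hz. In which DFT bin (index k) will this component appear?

DFT frequency resolution = f_s/N = 10000/128 = 625/8 Hz
Bin index k = f_signal / resolution = 625/4 / 625/8 = 2
The signal frequency 625/4 Hz falls in DFT bin k = 2.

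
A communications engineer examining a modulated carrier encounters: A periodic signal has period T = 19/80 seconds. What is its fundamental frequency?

The fundamental frequency is the reciprocal of the period.
f = 1/T = 1/(19/80) = 80/19 Hz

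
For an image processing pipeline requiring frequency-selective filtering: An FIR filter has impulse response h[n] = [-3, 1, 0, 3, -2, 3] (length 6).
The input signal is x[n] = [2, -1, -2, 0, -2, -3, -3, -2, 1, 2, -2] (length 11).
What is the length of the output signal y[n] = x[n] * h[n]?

For linear convolution, the output length is:
len(y) = len(x) + len(h) - 1 = 11 + 6 - 1 = 16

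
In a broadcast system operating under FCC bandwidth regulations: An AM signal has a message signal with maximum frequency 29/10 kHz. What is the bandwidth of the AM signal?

In AM (double-sideband), the bandwidth is twice the message frequency.
BW = 2 * f_m = 2 * 29/10 kHz = 29/5 kHz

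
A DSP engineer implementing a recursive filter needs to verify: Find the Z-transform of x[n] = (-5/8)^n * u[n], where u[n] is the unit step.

The Z-transform of a^n * u[n] is z/(z-a) for |z| > |a|.
Here a = -5/8, so X(z) = z/(z - (-5/8)) = 8z/(8z + 5)
ROC: |z| > 5/8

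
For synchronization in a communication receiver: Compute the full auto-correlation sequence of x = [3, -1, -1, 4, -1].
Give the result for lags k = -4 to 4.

r_xx[k] = sum_m x[m]*x[m+k], indexed from 0, for k = -4 to 4:
  r_xx[-4] = x[4]*x[0] = -3
  r_xx[-3] = x[3]*x[0] + x[4]*x[1] = 13
  r_xx[-2] = x[2]*x[0] + x[3]*x[1] + x[4]*x[2] = -6
  r_xx[-1] = x[1]*x[0] + x[2]*x[1] + x[3]*x[2] + x[4]*x[3] = -10
  r_xx[0] = x[0]*x[0] + x[1]*x[1] + x[2]*x[2] + x[3]*x[3] + x[4]*x[4] = 28
  r_xx[1] = x[0]*x[1] + x[1]*x[2] + x[2]*x[3] + x[3]*x[4] = -10
  r_xx[2] = x[0]*x[2] + x[1]*x[3] + x[2]*x[4] = -6
  r_xx[3] = x[0]*x[3] + x[1]*x[4] = 13
  r_xx[4] = x[0]*x[4] = -3
r_xx = [-3, 13, -6, -10, 28, -10, -6, 13, -3]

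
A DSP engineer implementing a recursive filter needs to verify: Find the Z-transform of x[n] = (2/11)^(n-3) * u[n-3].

Time-shifting property: if X(z) = Z{x[n]}, then Z{x[n-d]} = z^(-d) * X(z)
X(z) = z/(z - 2/11) for x[n] = (2/11)^n * u[n]
Z{x[n-3]} = z^(-3) * z/(z - 2/11) = z^(-2)/(z - 2/11)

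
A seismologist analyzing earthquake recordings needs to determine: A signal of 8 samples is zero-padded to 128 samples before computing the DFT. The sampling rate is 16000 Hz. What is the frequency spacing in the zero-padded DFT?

Original DFT: N = 8, resolution = f_s/N = 16000/8 = 2000 Hz
Zero-padded DFT: N = 128, resolution = f_s/N = 16000/128 = 125 Hz
Zero-padding interpolates the spectrum (finer frequency grid)
but does NOT improve the true spectral resolution (ability to resolve close frequencies).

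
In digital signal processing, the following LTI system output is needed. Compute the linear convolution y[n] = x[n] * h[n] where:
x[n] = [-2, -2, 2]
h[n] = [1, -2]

y[n] = sum_k x[k]*h[n-k]. Output length = len(x) + len(h) - 1 = 3 + 2 - 1 = 4.
y[0] = -2*1 = -2
y[1] = -2*1 + -2*-2 = 2
y[2] = 2*1 + -2*-2 = 6
y[3] = 2*-2 = -4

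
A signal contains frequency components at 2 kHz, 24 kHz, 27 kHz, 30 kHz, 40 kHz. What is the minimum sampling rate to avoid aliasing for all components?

The highest frequency component is f_max = 40 kHz.
Nyquist rate = 2 * f_max = 2 * 40 kHz = 80 kHz.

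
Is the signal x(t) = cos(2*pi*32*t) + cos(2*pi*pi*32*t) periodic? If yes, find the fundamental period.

f1 = 32 Hz, f2 = 32*pi Hz
Ratio f2/f1 = pi, which is irrational.
Since the frequency ratio is irrational, no common period exists.
The signal is not periodic.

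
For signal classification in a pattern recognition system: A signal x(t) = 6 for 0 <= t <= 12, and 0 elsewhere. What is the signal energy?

Energy = integral of |x(t)|^2 dt over the signal duration
= 6^2 * 12 = 36 * 12 = 432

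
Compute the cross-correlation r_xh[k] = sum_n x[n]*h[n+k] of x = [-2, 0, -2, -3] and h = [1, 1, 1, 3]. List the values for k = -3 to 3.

Both sequences indexed from 0 and zero outside their support.
Lags with overlap: k = -3 to 3.
  r_xh[-3] = x[3]*h[0] = -3
  r_xh[-2] = x[2]*h[0] + x[3]*h[1] = -5
  r_xh[-1] = x[1]*h[0] + x[2]*h[1] + x[3]*h[2] = -5
  r_xh[0] = x[0]*h[0] + x[1]*h[1] + x[2]*h[2] + x[3]*h[3] = -13
  r_xh[1] = x[0]*h[1] + x[1]*h[2] + x[2]*h[3] = -8
  r_xh[2] = x[0]*h[2] + x[1]*h[3] = -2
  r_xh[3] = x[0]*h[3] = -6
r_xh = [-3, -5, -5, -13, -8, -2, -6] (for k = -3, ..., 3)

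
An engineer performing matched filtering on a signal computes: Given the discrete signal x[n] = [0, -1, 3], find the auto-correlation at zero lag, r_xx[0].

The auto-correlation at zero lag r_xx[0] equals the signal energy.
r_xx[0] = sum of x[n]^2 = 0^2 + (-1)^2 + 3^2
= 0 + 1 + 9 = 10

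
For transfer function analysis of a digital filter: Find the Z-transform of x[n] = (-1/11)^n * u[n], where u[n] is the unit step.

The Z-transform of a^n * u[n] is z/(z-a) for |z| > |a|.
Here a = -1/11, so X(z) = z/(z - (-1/11)) = 11z/(11z + 1)
ROC: |z| > 1/11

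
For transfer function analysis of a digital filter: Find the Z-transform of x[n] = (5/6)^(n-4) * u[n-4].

Time-shifting property: if X(z) = Z{x[n]}, then Z{x[n-d]} = z^(-d) * X(z)
X(z) = z/(z - 5/6) for x[n] = (5/6)^n * u[n]
Z{x[n-4]} = z^(-4) * z/(z - 5/6) = z^(-3)/(z - 5/6)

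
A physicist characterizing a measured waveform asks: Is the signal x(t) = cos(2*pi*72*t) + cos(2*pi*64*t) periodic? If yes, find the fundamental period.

f1 = 72 Hz, f2 = 64 Hz
Period T1 = 1/72, T2 = 1/64
Ratio T1/T2 = 64/72, which is rational.
The signal is periodic with fundamental period T = 1/GCD(72,64) = 1/8 s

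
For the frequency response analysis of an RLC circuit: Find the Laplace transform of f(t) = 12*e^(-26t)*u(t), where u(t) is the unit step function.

Standard Laplace transform pair:
e^(-at)*u(t) <-> 1/(s+a)
With a = 26: L{12*e^(-26t)*u(t)} = 12/(s+26), ROC: Re(s) > -26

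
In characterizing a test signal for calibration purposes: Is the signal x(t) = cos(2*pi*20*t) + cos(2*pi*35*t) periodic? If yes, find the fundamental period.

f1 = 20 Hz, f2 = 35 Hz
Period T1 = 1/20, T2 = 1/35
Ratio T1/T2 = 35/20, which is rational.
The signal is periodic with fundamental period T = 1/GCD(20,35) = 1/5 s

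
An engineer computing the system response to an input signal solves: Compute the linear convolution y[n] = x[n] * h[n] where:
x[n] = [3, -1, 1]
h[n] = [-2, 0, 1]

y[n] = sum_k x[k]*h[n-k]. Output length = len(x) + len(h) - 1 = 3 + 3 - 1 = 5.
y[0] = 3*-2 = -6
y[1] = -1*-2 + 3*0 = 2
y[2] = 1*-2 + -1*0 + 3*1 = 1
y[3] = 1*0 + -1*1 = -1
y[4] = 1*1 = 1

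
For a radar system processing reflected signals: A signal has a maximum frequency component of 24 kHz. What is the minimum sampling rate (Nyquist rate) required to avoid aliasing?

By the Nyquist-Shannon sampling theorem,
the minimum sampling rate (Nyquist rate) must be at least 2 * f_max.
Nyquist rate = 2 * 24 kHz = 48 kHz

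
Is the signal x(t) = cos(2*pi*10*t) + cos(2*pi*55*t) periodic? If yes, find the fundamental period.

f1 = 10 Hz, f2 = 55 Hz
Period T1 = 1/10, T2 = 1/55
Ratio T1/T2 = 55/10, which is rational.
The signal is periodic with fundamental period T = 1/GCD(10,55) = 1/5 s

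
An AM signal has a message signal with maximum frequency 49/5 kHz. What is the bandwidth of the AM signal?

In AM (double-sideband), the bandwidth is twice the message frequency.
BW = 2 * f_m = 2 * 49/5 kHz = 98/5 kHz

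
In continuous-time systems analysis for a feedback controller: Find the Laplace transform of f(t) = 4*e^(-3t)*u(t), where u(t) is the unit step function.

Standard Laplace transform pair:
e^(-at)*u(t) <-> 1/(s+a)
With a = 3: L{4*e^(-3t)*u(t)} = 4/(s+3), ROC: Re(s) > -3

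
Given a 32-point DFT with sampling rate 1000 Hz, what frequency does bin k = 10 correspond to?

The frequency of DFT bin k is: f_k = k * f_s / N
f_10 = 10 * 1000 / 32 = 625/2 Hz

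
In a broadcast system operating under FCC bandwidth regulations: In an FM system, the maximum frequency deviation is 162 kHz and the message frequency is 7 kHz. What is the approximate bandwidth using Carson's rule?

Carson's rule: BW = 2*(delta_f + f_m)
= 2*(162 + 7) kHz = 338 kHz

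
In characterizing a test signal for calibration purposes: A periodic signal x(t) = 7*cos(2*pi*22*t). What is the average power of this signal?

Average power of A*cos(wt) is A^2/2.
P = 7^2 / 2 = 49/2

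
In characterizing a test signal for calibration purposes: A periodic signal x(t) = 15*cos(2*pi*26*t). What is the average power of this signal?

Average power of A*cos(wt) is A^2/2.
P = 15^2 / 2 = 225/2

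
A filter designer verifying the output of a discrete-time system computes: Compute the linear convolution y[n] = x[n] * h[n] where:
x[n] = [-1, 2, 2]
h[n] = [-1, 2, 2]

y[n] = sum_k x[k]*h[n-k]. Output length = len(x) + len(h) - 1 = 3 + 3 - 1 = 5.
y[0] = -1*-1 = 1
y[1] = 2*-1 + -1*2 = -4
y[2] = 2*-1 + 2*2 + -1*2 = 0
y[3] = 2*2 + 2*2 = 8
y[4] = 2*2 = 4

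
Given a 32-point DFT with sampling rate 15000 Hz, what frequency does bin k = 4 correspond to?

The frequency of DFT bin k is: f_k = k * f_s / N
f_4 = 4 * 15000 / 32 = 1875 Hz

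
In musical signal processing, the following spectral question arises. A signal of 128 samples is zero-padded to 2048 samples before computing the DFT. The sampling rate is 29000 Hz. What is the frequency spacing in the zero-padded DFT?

Original DFT: N = 128, resolution = f_s/N = 29000/128 = 3625/16 Hz
Zero-padded DFT: N = 2048, resolution = f_s/N = 29000/2048 = 3625/256 Hz
Zero-padding interpolates the spectrum (finer frequency grid)
but does NOT improve the true spectral resolution (ability to resolve close frequencies).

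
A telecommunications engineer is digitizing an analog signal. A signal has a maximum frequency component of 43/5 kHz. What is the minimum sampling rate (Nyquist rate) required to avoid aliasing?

By the Nyquist-Shannon sampling theorem,
the minimum sampling rate (Nyquist rate) must be at least 2 * f_max.
Nyquist rate = 2 * 43/5 kHz = 86/5 kHz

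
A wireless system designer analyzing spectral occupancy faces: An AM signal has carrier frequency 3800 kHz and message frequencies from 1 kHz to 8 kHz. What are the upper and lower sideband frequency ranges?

Upper sideband (USB) = fc + [fm_low, fm_high] = 3800 + [1, 8] = [3801, 3808] kHz
Lower sideband (LSB) = fc - [fm_high, fm_low] = 3800 - [8, 1] = [3792, 3799] kHz
Total occupied spectrum: 3792 kHz to 3808 kHz (plus carrier at 3800 kHz)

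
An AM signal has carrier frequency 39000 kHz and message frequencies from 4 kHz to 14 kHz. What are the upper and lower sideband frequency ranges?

Upper sideband (USB) = fc + [fm_low, fm_high] = 39000 + [4, 14] = [39004, 39014] kHz
Lower sideband (LSB) = fc - [fm_high, fm_low] = 39000 - [14, 4] = [38986, 38996] kHz
Total occupied spectrum: 38986 kHz to 39014 kHz (plus carrier at 39000 kHz)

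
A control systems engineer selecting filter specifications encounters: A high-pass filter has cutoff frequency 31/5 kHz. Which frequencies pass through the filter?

A high-pass filter passes all frequencies above the cutoff frequency 31/5 kHz and attenuates lower frequencies.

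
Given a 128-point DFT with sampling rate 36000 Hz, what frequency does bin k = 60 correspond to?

The frequency of DFT bin k is: f_k = k * f_s / N
f_60 = 60 * 36000 / 128 = 16875 Hz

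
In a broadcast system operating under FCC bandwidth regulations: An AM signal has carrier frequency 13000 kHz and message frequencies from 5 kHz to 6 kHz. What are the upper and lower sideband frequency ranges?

Upper sideband (USB) = fc + [fm_low, fm_high] = 13000 + [5, 6] = [13005, 13006] kHz
Lower sideband (LSB) = fc - [fm_high, fm_low] = 13000 - [6, 5] = [12994, 12995] kHz
Total occupied spectrum: 12994 kHz to 13006 kHz (plus carrier at 13000 kHz)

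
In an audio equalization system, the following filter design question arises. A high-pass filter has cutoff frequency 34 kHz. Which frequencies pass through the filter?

A high-pass filter passes all frequencies above the cutoff frequency 34 kHz and attenuates lower frequencies.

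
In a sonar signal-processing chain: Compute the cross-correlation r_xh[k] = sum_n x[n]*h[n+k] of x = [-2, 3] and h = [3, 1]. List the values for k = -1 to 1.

Both sequences indexed from 0 and zero outside their support.
Lags with overlap: k = -1 to 1.
  r_xh[-1] = x[1]*h[0] = 9
  r_xh[0] = x[0]*h[0] + x[1]*h[1] = -3
  r_xh[1] = x[0]*h[1] = -2
r_xh = [9, -3, -2] (for k = -1, ..., 1)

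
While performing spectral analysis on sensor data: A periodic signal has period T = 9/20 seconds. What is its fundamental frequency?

The fundamental frequency is the reciprocal of the period.
f = 1/T = 1/(9/20) = 20/9 Hz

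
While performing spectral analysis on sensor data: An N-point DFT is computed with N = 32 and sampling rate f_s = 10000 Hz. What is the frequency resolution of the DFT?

DFT frequency resolution = f_s / N
= 10000 / 32 = 625/2 Hz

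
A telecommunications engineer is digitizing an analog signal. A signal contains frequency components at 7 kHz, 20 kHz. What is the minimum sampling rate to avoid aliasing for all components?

The highest frequency component is f_max = 20 kHz.
Nyquist rate = 2 * f_max = 2 * 20 kHz = 40 kHz.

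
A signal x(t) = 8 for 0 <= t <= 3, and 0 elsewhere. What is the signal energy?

Energy = integral of |x(t)|^2 dt over the signal duration
= 8^2 * 3 = 64 * 3 = 192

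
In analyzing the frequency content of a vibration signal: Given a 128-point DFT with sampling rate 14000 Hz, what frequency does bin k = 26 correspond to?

The frequency of DFT bin k is: f_k = k * f_s / N
f_26 = 26 * 14000 / 128 = 11375/4 Hz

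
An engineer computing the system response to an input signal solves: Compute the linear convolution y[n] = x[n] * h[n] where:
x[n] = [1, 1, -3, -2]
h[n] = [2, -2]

y[n] = sum_k x[k]*h[n-k]. Output length = len(x) + len(h) - 1 = 4 + 2 - 1 = 5.
y[0] = 1*2 = 2
y[1] = 1*2 + 1*-2 = 0
y[2] = -3*2 + 1*-2 = -8
y[3] = -2*2 + -3*-2 = 2
y[4] = -2*-2 = 4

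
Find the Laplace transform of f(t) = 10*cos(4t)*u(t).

Standard pair: cos(wt)*u(t) <-> s/(s^2+w^2)
With w = 4: L{10*cos(4t)*u(t)} = 10s/(s^2+16)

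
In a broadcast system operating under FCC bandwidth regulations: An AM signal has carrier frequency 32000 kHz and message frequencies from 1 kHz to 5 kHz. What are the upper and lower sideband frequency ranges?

Upper sideband (USB) = fc + [fm_low, fm_high] = 32000 + [1, 5] = [32001, 32005] kHz
Lower sideband (LSB) = fc - [fm_high, fm_low] = 32000 - [5, 1] = [31995, 31999] kHz
Total occupied spectrum: 31995 kHz to 32005 kHz (plus carrier at 32000 kHz)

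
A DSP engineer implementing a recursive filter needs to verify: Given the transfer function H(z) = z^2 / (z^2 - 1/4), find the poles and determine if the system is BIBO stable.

Poles are roots of the denominator: z^2 - 1/4 = 0.
Quadratic formula: z = [-(0) +/- sqrt((0)^2 - 4*(-1/4))] / 2
Discriminant = 0 + 1 = 1; sqrt = 1.
z = (0 +/- 1) / 2 => z = 1/2 or z = -1/2.
|p1| = 1/2, |p2| = 1/2.
For BIBO stability, all poles must lie inside the unit circle (|p| < 1).
System is STABLE since both |p| < 1.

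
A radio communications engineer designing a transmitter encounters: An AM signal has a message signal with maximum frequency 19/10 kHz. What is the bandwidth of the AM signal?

In AM (double-sideband), the bandwidth is twice the message frequency.
BW = 2 * f_m = 2 * 19/10 kHz = 19/5 kHz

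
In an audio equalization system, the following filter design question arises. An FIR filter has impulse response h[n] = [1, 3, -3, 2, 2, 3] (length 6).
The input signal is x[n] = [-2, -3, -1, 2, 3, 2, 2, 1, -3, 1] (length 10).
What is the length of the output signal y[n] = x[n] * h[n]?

For linear convolution, the output length is:
len(y) = len(x) + len(h) - 1 = 10 + 6 - 1 = 15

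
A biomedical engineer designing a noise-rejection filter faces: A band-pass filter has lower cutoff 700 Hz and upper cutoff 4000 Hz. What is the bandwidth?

Bandwidth = f_high - f_low
= 4000 Hz - 700 Hz = 3300 Hz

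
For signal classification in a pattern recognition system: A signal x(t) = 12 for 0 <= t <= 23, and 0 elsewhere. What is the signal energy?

Energy = integral of |x(t)|^2 dt over the signal duration
= 12^2 * 23 = 144 * 23 = 3312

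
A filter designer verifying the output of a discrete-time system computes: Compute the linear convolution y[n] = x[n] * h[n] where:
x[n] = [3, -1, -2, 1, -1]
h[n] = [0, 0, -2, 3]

y[n] = sum_k x[k]*h[n-k]. Output length = len(x) + len(h) - 1 = 5 + 4 - 1 = 8.
y[0] = 3*0 = 0
y[1] = -1*0 + 3*0 = 0
y[2] = -2*0 + -1*0 + 3*-2 = -6
y[3] = 1*0 + -2*0 + -1*-2 + 3*3 = 11
y[4] = -1*0 + 1*0 + -2*-2 + -1*3 = 1
y[5] = -1*0 + 1*-2 + -2*3 = -8
y[6] = -1*-2 + 1*3 = 5
y[7] = -1*3 = -3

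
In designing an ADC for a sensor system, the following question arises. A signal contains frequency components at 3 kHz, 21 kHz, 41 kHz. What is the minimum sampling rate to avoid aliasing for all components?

The highest frequency component is f_max = 41 kHz.
Nyquist rate = 2 * f_max = 2 * 41 kHz = 82 kHz.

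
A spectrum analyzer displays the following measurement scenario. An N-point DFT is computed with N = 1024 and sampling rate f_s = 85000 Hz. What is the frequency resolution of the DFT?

DFT frequency resolution = f_s / N
= 85000 / 1024 = 10625/128 Hz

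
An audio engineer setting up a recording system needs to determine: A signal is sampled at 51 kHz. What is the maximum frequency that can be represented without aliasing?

The maximum frequency that can be represented without aliasing
is the Nyquist frequency: f_max = f_s / 2 = 51 kHz / 2 = 51/2 kHz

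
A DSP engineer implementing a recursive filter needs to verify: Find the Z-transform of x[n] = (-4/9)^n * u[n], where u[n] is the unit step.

The Z-transform of a^n * u[n] is z/(z-a) for |z| > |a|.
Here a = -4/9, so X(z) = z/(z - (-4/9)) = 9z/(9z + 4)
ROC: |z| > 4/9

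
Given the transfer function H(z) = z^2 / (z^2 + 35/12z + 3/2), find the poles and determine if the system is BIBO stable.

Poles are roots of the denominator: z^2 + 35/12z + 3/2 = 0.
Quadratic formula: z = [-(35/12) +/- sqrt((35/12)^2 - 4*(3/2))] / 2
Discriminant = 1225/144 - 6 = 361/144; sqrt = 19/12.
z = (-35/12 +/- 19/12) / 2 => z = -2/3 or z = -9/4.
|p1| = 9/4, |p2| = 2/3.
For BIBO stability, all poles must lie inside the unit circle (|p| < 1).
System is UNSTABLE since at least one |p| >= 1.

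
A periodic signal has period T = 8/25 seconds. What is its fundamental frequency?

The fundamental frequency is the reciprocal of the period.
f = 1/T = 1/(8/25) = 25/8 Hz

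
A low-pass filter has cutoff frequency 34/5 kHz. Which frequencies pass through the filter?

A low-pass filter passes all frequencies below the cutoff frequency 34/5 kHz and attenuates higher frequencies.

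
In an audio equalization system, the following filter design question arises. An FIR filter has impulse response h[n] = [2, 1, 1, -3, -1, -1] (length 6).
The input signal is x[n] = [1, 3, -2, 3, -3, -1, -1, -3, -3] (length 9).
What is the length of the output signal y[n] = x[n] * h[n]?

For linear convolution, the output length is:
len(y) = len(x) + len(h) - 1 = 9 + 6 - 1 = 14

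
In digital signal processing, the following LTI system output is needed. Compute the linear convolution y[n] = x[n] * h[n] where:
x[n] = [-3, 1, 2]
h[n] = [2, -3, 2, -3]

y[n] = sum_k x[k]*h[n-k]. Output length = len(x) + len(h) - 1 = 3 + 4 - 1 = 6.
y[0] = -3*2 = -6
y[1] = 1*2 + -3*-3 = 11
y[2] = 2*2 + 1*-3 + -3*2 = -5
y[3] = 2*-3 + 1*2 + -3*-3 = 5
y[4] = 2*2 + 1*-3 = 1
y[5] = 2*-3 = -6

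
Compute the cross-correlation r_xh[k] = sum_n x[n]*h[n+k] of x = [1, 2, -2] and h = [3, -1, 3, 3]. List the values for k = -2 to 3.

Both sequences indexed from 0 and zero outside their support.
Lags with overlap: k = -2 to 3.
  r_xh[-2] = x[2]*h[0] = -6
  r_xh[-1] = x[1]*h[0] + x[2]*h[1] = 8
  r_xh[0] = x[0]*h[0] + x[1]*h[1] + x[2]*h[2] = -5
  r_xh[1] = x[0]*h[1] + x[1]*h[2] + x[2]*h[3] = -1
  r_xh[2] = x[0]*h[2] + x[1]*h[3] = 9
  r_xh[3] = x[0]*h[3] = 3
r_xh = [-6, 8, -5, -1, 9, 3] (for k = -2, ..., 3)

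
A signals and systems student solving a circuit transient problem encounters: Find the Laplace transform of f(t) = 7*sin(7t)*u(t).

Standard pair: sin(wt)*u(t) <-> w/(s^2+w^2)
With w = 7: L{7*sin(7t)*u(t)} = 49/(s^2+49)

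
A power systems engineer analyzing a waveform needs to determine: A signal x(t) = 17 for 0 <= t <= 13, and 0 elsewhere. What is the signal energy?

Energy = integral of |x(t)|^2 dt over the signal duration
= 17^2 * 13 = 289 * 13 = 3757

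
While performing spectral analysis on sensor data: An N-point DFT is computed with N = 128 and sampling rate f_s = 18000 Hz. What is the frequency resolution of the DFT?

DFT frequency resolution = f_s / N
= 18000 / 128 = 1125/8 Hz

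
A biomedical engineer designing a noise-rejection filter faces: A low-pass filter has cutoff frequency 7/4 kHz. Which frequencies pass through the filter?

A low-pass filter passes all frequencies below the cutoff frequency 7/4 kHz and attenuates higher frequencies.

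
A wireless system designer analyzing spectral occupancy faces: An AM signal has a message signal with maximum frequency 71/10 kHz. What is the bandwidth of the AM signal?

In AM (double-sideband), the bandwidth is twice the message frequency.
BW = 2 * f_m = 2 * 71/10 kHz = 71/5 kHz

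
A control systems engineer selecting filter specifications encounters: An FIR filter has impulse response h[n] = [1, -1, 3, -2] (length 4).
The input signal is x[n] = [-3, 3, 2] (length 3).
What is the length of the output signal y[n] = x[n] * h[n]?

For linear convolution, the output length is:
len(y) = len(x) + len(h) - 1 = 3 + 4 - 1 = 6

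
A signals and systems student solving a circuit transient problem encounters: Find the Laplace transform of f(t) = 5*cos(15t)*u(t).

Standard pair: cos(wt)*u(t) <-> s/(s^2+w^2)
With w = 15: L{5*cos(15t)*u(t)} = 5s/(s^2+225)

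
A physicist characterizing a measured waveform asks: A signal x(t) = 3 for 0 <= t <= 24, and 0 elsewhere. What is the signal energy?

Energy = integral of |x(t)|^2 dt over the signal duration
= 3^2 * 24 = 9 * 24 = 216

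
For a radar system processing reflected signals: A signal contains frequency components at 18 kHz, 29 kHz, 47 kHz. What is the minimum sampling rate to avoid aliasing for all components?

The highest frequency component is f_max = 47 kHz.
Nyquist rate = 2 * f_max = 2 * 47 kHz = 94 kHz.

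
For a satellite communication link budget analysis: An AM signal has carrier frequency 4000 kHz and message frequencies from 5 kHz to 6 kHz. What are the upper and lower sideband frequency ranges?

Upper sideband (USB) = fc + [fm_low, fm_high] = 4000 + [5, 6] = [4005, 4006] kHz
Lower sideband (LSB) = fc - [fm_high, fm_low] = 4000 - [6, 5] = [3994, 3995] kHz
Total occupied spectrum: 3994 kHz to 4006 kHz (plus carrier at 4000 kHz)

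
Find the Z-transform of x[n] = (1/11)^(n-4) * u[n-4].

Time-shifting property: if X(z) = Z{x[n]}, then Z{x[n-d]} = z^(-d) * X(z)
X(z) = z/(z - 1/11) for x[n] = (1/11)^n * u[n]
Z{x[n-4]} = z^(-4) * z/(z - 1/11) = z^(-3)/(z - 1/11)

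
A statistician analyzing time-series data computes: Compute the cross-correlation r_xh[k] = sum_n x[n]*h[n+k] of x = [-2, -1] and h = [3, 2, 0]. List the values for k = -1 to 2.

Both sequences indexed from 0 and zero outside their support.
Lags with overlap: k = -1 to 2.
  r_xh[-1] = x[1]*h[0] = -3
  r_xh[0] = x[0]*h[0] + x[1]*h[1] = -8
  r_xh[1] = x[0]*h[1] + x[1]*h[2] = -4
  r_xh[2] = x[0]*h[2] = 0
r_xh = [-3, -8, -4, 0] (for k = -1, ..., 2)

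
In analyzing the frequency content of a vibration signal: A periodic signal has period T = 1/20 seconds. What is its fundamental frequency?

The fundamental frequency is the reciprocal of the period.
f = 1/T = 1/(1/20) = 20 Hz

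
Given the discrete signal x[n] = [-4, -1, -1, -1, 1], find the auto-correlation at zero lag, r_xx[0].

The auto-correlation at zero lag r_xx[0] equals the signal energy.
r_xx[0] = sum of x[n]^2 = (-4)^2 + (-1)^2 + (-1)^2 + (-1)^2 + 1^2
= 16 + 1 + 1 + 1 + 1 = 20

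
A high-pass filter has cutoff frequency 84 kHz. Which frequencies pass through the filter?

A high-pass filter passes all frequencies above the cutoff frequency 84 kHz and attenuates lower frequencies.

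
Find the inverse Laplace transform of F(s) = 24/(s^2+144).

Standard pair: w/(s^2+w^2) <-> sin(wt)*u(t)
Recognize w^2 = 144, so w = 12; numerator 24 = 2*12.
f(t) = 2*sin(12t)*u(t)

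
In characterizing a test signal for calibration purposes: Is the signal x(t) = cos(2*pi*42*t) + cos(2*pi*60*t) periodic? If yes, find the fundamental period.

f1 = 42 Hz, f2 = 60 Hz
Period T1 = 1/42, T2 = 1/60
Ratio T1/T2 = 60/42, which is rational.
The signal is periodic with fundamental period T = 1/GCD(42,60) = 1/6 s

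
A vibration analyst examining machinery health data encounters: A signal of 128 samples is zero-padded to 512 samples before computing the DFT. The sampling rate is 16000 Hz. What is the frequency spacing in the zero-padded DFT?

Original DFT: N = 128, resolution = f_s/N = 16000/128 = 125 Hz
Zero-padded DFT: N = 512, resolution = f_s/N = 16000/512 = 125/4 Hz
Zero-padding interpolates the spectrum (finer frequency grid)
but does NOT improve the true spectral resolution (ability to resolve close frequencies).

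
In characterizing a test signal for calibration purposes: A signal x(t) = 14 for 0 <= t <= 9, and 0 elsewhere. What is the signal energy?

Energy = integral of |x(t)|^2 dt over the signal duration
= 14^2 * 9 = 196 * 9 = 1764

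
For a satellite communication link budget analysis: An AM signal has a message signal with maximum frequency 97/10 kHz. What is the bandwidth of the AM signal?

In AM (double-sideband), the bandwidth is twice the message frequency.
BW = 2 * f_m = 2 * 97/10 kHz = 97/5 kHz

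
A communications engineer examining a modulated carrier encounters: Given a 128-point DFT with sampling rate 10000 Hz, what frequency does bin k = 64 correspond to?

The frequency of DFT bin k is: f_k = k * f_s / N
f_64 = 64 * 10000 / 128 = 5000 Hz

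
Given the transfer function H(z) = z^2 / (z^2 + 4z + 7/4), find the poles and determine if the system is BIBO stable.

Poles are roots of the denominator: z^2 + 4z + 7/4 = 0.
Quadratic formula: z = [-(4) +/- sqrt((4)^2 - 4*(7/4))] / 2
Discriminant = 16 - 7 = 9; sqrt = 3.
z = (-4 +/- 3) / 2 => z = -1/2 or z = -7/2.
|p1| = 7/2, |p2| = 1/2.
For BIBO stability, all poles must lie inside the unit circle (|p| < 1).
System is UNSTABLE since at least one |p| >= 1.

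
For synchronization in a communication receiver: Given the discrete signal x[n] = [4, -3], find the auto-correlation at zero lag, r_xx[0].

The auto-correlation at zero lag r_xx[0] equals the signal energy.
r_xx[0] = sum of x[n]^2 = 4^2 + (-3)^2
= 16 + 9 = 25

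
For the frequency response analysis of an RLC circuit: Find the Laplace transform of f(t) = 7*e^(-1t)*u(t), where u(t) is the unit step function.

Standard Laplace transform pair:
e^(-at)*u(t) <-> 1/(s+a)
With a = 1: L{7*e^(-1t)*u(t)} = 7/(s+1), ROC: Re(s) > -1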